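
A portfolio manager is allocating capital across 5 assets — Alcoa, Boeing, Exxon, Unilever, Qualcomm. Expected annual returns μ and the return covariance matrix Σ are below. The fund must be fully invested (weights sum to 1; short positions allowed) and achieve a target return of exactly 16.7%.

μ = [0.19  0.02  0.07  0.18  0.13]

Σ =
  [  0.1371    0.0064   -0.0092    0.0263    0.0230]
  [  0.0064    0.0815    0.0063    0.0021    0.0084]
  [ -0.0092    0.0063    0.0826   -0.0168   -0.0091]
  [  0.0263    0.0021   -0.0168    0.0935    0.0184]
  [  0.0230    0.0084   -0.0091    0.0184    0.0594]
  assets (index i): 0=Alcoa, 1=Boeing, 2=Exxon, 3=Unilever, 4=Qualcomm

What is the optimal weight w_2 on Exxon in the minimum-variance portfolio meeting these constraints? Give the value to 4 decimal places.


0.2492

g=Σ⁻¹μ = [0.9149  -0.1439  1.4643  1.6240  1.5759]
h=Σ⁻¹𝟙 = [3.8079  9.1603  15.2487  9.5103  13.4553]
a=μᵀg=0.770640  b=𝟙ᵀg=5.435165  c=𝟙ᵀh=51.182527  D=ac−b²=9.902286
λ₁=(c·0.167−b)/D = (51.182527·0.167−5.435165)/9.902286 = 0.314303
λ₂=(a−b·0.167)/D = (0.770640−5.435165·0.167)/9.902286 = -0.013838
w* = 0.314303·g + -0.013838·h:
  w_0 = 0.314303·0.9149 + -0.013838·3.8079 = 0.2349  (Alcoa)
  w_1 = 0.314303·-0.1439 + -0.013838·9.1603 = -0.1720  (Boeing)
  w_2 = 0.314303·1.4643 + -0.013838·15.2487 = 0.2492  (Exxon)
  w_3 = 0.314303·1.6240 + -0.013838·9.5103 = 0.3788  (Unilever)
  w_4 = 0.314303·1.5759 + -0.013838·13.4553 = 0.3091  (Qualcomm)
Σw_i=1.0000  μᵀw=0.1670
σ²=wᵀΣw=λ₁·μ_p+λ₂ = 0.314303·0.167 + -0.013838 = 0.038650 ≈ 0.0387


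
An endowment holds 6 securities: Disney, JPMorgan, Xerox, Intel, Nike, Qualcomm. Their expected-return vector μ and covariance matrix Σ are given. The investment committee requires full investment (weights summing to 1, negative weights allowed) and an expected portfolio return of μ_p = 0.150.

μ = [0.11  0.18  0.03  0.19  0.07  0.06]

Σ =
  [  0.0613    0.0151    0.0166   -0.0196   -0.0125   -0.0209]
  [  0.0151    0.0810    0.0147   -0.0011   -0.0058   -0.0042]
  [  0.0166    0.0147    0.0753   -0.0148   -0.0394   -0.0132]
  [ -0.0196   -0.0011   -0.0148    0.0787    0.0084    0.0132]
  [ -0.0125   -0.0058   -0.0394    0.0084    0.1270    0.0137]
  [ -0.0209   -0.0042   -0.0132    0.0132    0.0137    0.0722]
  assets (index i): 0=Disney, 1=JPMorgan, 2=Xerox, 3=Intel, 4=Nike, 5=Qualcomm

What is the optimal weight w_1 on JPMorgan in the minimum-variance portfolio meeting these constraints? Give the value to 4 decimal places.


0.2367

x=Σ⁻¹μ = [2.6760  1.7599  0.6530  2.9538  0.7792  1.1395]
y=Σ⁻¹𝟙 = [24.2327  6.2730  20.8079  18.0680  13.7430  19.1232]
a=μᵀx=1.314853  b=𝟙ᵀx=9.961287  c=𝟙ᵀy=102.247722  D=ac−b²=35.213475
λ₁=(c·0.150−b)/D = (102.247722·0.150−9.961287)/35.213475 = 0.152665
λ₂=(a−b·0.150)/D = (1.314853−9.961287·0.150)/35.213475 = -0.005093
w* = 0.152665·x + -0.005093·y:
  w_0 = 0.152665·2.6760 + -0.005093·24.2327 = 0.2851  (Disney)
  w_1 = 0.152665·1.7599 + -0.005093·6.2730 = 0.2367  (JPMorgan)
  w_2 = 0.152665·0.6530 + -0.005093·20.8079 = -0.0063  (Xerox)
  w_3 = 0.152665·2.9538 + -0.005093·18.0680 = 0.3589  (Intel)
  w_4 = 0.152665·0.7792 + -0.005093·13.7430 = 0.0490  (Nike)
  w_5 = 0.152665·1.1395 + -0.005093·19.1232 = 0.0766  (Qualcomm)
Σw_i=1.0000  μᵀw=0.1500
σ²=wᵀΣw=λ₁·μ_p+λ₂ = 0.152665·0.150 + -0.005093 = 0.017807 ≈ 0.0178


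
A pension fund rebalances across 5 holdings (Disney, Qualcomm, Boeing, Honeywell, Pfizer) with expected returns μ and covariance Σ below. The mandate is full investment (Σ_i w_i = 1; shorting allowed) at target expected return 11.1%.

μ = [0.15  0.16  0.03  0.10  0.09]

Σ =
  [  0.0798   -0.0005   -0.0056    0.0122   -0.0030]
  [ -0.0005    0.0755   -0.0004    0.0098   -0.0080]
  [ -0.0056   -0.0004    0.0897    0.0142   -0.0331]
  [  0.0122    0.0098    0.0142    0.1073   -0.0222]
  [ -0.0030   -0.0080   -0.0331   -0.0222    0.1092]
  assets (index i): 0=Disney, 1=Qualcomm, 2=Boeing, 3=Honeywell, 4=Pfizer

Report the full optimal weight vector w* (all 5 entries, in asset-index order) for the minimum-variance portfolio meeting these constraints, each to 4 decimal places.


0.2261  0.2529  0.1888  0.1052  0.2270

g=Σ⁻¹μ = [1.9036  2.1995  0.8872  0.6969  1.4482]
h=Σ⁻¹𝟙 = [13.2856  14.2497  17.2141  7.8243  17.3749]
a=μᵀg=0.864107  b=𝟙ᵀg=7.135386  c=𝟙ᵀh=69.948606  D=ac−b²=9.529347
λ₁=(c·0.111−b)/D = (69.948606·0.111−7.135386)/9.529347 = 0.065997
λ₂=(a−b·0.111)/D = (0.864107−7.135386·0.111)/9.529347 = 0.007564
w* = 0.065997·g + 0.007564·h:
  w_0 = 0.065997·1.9036 + 0.007564·13.2856 = 0.2261  (Disney)
  w_1 = 0.065997·2.1995 + 0.007564·14.2497 = 0.2529  (Qualcomm)
  w_2 = 0.065997·0.8872 + 0.007564·17.2141 = 0.1888  (Boeing)
  w_3 = 0.065997·0.6969 + 0.007564·7.8243 = 0.1052  (Honeywell)
  w_4 = 0.065997·1.4482 + 0.007564·17.3749 = 0.2270  (Pfizer)
Σw_i=1.0000  μᵀw=0.1110
σ²=wᵀΣw=λ₁·μ_p+λ₂ = 0.065997·0.111 + 0.007564 = 0.014890 ≈ 0.0149


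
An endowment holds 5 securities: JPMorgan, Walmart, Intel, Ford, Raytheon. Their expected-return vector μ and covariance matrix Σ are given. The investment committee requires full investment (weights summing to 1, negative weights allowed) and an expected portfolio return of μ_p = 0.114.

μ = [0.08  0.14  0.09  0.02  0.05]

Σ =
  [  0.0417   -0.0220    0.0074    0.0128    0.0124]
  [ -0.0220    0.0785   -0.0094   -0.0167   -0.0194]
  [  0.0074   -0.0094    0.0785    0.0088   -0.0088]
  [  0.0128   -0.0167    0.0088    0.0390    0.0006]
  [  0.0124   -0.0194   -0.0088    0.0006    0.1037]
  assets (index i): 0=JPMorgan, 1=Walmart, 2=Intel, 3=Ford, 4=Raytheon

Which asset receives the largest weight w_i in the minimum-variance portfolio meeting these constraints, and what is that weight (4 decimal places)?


g=Σ⁻¹μ = [2.8934  3.0708  1.2678  0.5795  0.8149]
h=Σ⁻¹𝟙 = [25.5474  30.4460  12.3939  27.2941  13.1780]
a=μᵀg=0.827825  b=𝟙ᵀg=8.626453  c=𝟙ᵀh=108.859234  D=ac−b²=15.700679
λ₁=(c·0.114−b)/D = (108.859234·0.114−8.626453)/15.700679 = 0.240977
λ₂=(a−b·0.114)/D = (0.827825−8.626453·0.114)/15.700679 = -0.009910
w* = 0.240977·g + -0.009910·h:
  w_0 = 0.240977·2.8934 + -0.009910·25.5474 = 0.4441  (JPMorgan)
  w_1 = 0.240977·3.0708 + -0.009910·30.4460 = 0.4383  (Walmart)
  w_2 = 0.240977·1.2678 + -0.009910·12.3939 = 0.1827  (Intel)
  w_3 = 0.240977·0.5795 + -0.009910·27.2941 = -0.1308  (Ford)
  w_4 = 0.240977·0.8149 + -0.009910·13.1780 = 0.0658  (Raytheon)
Σw_i=1.0000  μᵀw=0.1140
σ²=wᵀΣw=λ₁·μ_p+λ₂ = 0.240977·0.114 + -0.009910 = 0.017562 ≈ 0.0176

JPMorgan (0.4441)


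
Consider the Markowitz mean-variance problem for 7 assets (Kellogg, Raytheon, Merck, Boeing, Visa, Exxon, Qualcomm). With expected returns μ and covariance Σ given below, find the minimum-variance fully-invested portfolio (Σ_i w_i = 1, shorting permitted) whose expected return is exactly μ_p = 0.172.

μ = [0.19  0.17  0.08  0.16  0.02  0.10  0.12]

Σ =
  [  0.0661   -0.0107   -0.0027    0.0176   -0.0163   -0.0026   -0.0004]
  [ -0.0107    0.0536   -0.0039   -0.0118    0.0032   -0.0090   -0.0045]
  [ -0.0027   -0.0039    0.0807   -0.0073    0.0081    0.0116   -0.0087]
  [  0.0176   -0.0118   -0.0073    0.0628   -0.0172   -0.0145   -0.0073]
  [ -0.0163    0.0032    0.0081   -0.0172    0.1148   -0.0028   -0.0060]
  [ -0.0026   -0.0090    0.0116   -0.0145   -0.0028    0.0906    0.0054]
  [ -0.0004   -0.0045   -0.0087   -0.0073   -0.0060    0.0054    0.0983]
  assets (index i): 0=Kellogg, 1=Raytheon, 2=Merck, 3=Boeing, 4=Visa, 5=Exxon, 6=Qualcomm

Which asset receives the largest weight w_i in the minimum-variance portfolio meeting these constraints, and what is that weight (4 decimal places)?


Raytheon (0.4000)

g=Σ⁻¹μ = [3.1192  5.1730  1.4843  3.8018  1.0838  2.0495  1.8375]
h=Σ⁻¹𝟙 = [17.8510  32.8388  14.8618  28.5571  14.7673  17.0329  15.1506]
a=μᵀg=2.646207  b=𝟙ᵀg=18.549063  c=𝟙ᵀh=141.059424  D=ac−b²=29.204640
λ₁=(c·0.172−b)/D = (141.059424·0.172−18.549063)/29.204640 = 0.195625
λ₂=(a−b·0.172)/D = (2.646207−18.549063·0.172)/29.204640 = -0.018635
w* = 0.195625·g + -0.018635·h:
  w_0 = 0.195625·3.1192 + -0.018635·17.8510 = 0.2775  (Kellogg)
  w_1 = 0.195625·5.1730 + -0.018635·32.8388 = 0.4000  (Raytheon)
  w_2 = 0.195625·1.4843 + -0.018635·14.8618 = 0.0134  (Merck)
  w_3 = 0.195625·3.8018 + -0.018635·28.5571 = 0.2116  (Boeing)
  w_4 = 0.195625·1.0838 + -0.018635·14.7673 = -0.0632  (Visa)
  w_5 = 0.195625·2.0495 + -0.018635·17.0329 = 0.0835  (Exxon)
  w_6 = 0.195625·1.8375 + -0.018635·15.1506 = 0.0771  (Qualcomm)
Σw_i=1.0000  μᵀw=0.1720
σ²=wᵀΣw=λ₁·μ_p+λ₂ = 0.195625·0.172 + -0.018635 = 0.015012 ≈ 0.0150


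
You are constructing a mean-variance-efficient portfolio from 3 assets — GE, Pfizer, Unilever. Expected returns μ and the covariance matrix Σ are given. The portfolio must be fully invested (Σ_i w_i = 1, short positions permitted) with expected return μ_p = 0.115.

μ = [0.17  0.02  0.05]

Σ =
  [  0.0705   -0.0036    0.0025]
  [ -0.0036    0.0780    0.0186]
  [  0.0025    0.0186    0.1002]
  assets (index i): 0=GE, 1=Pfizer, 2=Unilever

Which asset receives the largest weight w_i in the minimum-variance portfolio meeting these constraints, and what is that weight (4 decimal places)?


p=Σ⁻¹μ = [2.4117  0.2753  0.3877]
q=Σ⁻¹𝟙 = [14.5187  11.7157  7.4430]
a=μᵀp=0.434873  b=𝟙ᵀp=3.074646  c=𝟙ᵀq=33.677464  D=ac−b²=5.191970
λ₁=(c·0.115−b)/D = (33.677464·0.115−3.074646)/5.191970 = 0.153749
λ₂=(a−b·0.115)/D = (0.434873−3.074646·0.115)/5.191970 = 0.015657
w* = 0.153749·p + 0.015657·q:
  w_0 = 0.153749·2.4117 + 0.015657·14.5187 = 0.5981  (GE)
  w_1 = 0.153749·0.2753 + 0.015657·11.7157 = 0.2257  (Pfizer)
  w_2 = 0.153749·0.3877 + 0.015657·7.4430 = 0.1761  (Unilever)
Σw_i=1.0000  μᵀw=0.1150
σ²=wᵀΣw=λ₁·μ_p+λ₂ = 0.153749·0.115 + 0.015657 = 0.033338 ≈ 0.0333

GE (0.5981)


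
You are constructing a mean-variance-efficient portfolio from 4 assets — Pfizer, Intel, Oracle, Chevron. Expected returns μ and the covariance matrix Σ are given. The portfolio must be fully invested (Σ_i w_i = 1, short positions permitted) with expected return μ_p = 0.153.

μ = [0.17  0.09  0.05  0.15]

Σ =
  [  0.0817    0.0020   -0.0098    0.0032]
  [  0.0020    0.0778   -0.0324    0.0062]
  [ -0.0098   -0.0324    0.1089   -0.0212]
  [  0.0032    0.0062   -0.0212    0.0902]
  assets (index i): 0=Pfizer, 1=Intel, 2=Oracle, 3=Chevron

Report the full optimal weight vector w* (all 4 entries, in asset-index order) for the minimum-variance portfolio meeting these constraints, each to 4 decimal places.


p=Σ⁻¹μ = [2.1478  1.5704  1.4750  1.8255]
q=Σ⁻¹𝟙 = [13.4859  19.2391  18.7877  13.7013]
a=μᵀp=0.854035  b=𝟙ᵀp=7.018702  c=𝟙ᵀq=65.213964  D=ac−b²=6.432804
λ₁=(c·0.153−b)/D = (65.213964·0.153−7.018702)/6.432804 = 0.459991
λ₂=(a−b·0.153)/D = (0.854035−7.018702·0.153)/6.432804 = -0.034173
w* = 0.459991·p + -0.034173·q:
  w_0 = 0.459991·2.1478 + -0.034173·13.4859 = 0.5271  (Pfizer)
  w_1 = 0.459991·1.5704 + -0.034173·19.2391 = 0.0649  (Intel)
  w_2 = 0.459991·1.4750 + -0.034173·18.7877 = 0.0365  (Oracle)
  w_3 = 0.459991·1.8255 + -0.034173·13.7013 = 0.3715  (Chevron)
Σw_i=1.0000  μᵀw=0.1530
σ²=wᵀΣw=λ₁·μ_p+λ₂ = 0.459991·0.153 + -0.034173 = 0.036206 ≈ 0.0362

0.5271  0.0649  0.0365  0.3715


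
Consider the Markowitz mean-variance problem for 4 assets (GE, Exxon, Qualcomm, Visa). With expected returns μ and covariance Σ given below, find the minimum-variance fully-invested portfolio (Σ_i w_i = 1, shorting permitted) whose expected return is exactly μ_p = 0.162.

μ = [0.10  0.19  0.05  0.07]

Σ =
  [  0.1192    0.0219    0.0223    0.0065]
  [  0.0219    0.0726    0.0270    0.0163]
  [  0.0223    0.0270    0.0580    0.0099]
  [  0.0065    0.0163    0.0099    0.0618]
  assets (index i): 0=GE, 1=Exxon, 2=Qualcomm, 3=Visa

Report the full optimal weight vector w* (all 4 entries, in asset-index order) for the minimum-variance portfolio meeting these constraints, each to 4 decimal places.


u=Σ⁻¹μ = [0.4479  2.5944  -0.6029  0.4979]
v=Σ⁻¹𝟙 = [4.6795  5.5704  10.7149  12.5034]
a=μᵀu=0.542433  b=𝟙ᵀu=2.937308  c=𝟙ᵀv=33.468149  D=ac−b²=9.526441
λ₁=(c·0.162−b)/D = (33.468149·0.162−2.937308)/9.526441 = 0.260804
λ₂=(a−b·0.162)/D = (0.542433−2.937308·0.162)/9.526441 = 0.006990
w* = 0.260804·u + 0.006990·v:
  w_0 = 0.260804·0.4479 + 0.006990·4.6795 = 0.1495  (GE)
  w_1 = 0.260804·2.5944 + 0.006990·5.5704 = 0.7156  (Exxon)
  w_2 = 0.260804·-0.6029 + 0.006990·10.7149 = -0.0823  (Qualcomm)
  w_3 = 0.260804·0.4979 + 0.006990·12.5034 = 0.2172  (Visa)
Σw_i=1.0000  μᵀw=0.1620
σ²=wᵀΣw=λ₁·μ_p+λ₂ = 0.260804·0.162 + 0.006990 = 0.049240 ≈ 0.0492

0.1495  0.7156  -0.0823  0.2172


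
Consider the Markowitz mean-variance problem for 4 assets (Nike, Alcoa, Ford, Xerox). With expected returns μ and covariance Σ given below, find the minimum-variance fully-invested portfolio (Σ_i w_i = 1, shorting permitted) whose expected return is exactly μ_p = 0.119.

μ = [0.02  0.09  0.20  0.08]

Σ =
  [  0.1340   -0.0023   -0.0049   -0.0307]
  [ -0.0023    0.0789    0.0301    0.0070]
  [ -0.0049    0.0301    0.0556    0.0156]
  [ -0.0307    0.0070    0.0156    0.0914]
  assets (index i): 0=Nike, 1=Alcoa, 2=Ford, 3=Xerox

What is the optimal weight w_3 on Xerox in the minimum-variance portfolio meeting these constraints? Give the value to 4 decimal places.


p=Σ⁻¹μ = [0.3690  -0.2849  3.6733  0.3941]
q=Σ⁻¹𝟙 = [10.7658  7.5427  11.4785  12.0202]
a=μᵀp=0.747925  b=𝟙ᵀp=4.151465  c=𝟙ᵀq=41.807114  D=ac−b²=14.033930
λ₁=(c·0.119−b)/D = (41.807114·0.119−4.151465)/14.033930 = 0.058685
λ₂=(a−b·0.119)/D = (0.747925−4.151465·0.119)/14.033930 = 0.018092
w* = 0.058685·p + 0.018092·q:
  w_0 = 0.058685·0.3690 + 0.018092·10.7658 = 0.2164  (Nike)
  w_1 = 0.058685·-0.2849 + 0.018092·7.5427 = 0.1197  (Alcoa)
  w_2 = 0.058685·3.6733 + 0.018092·11.4785 = 0.4232  (Ford)
  w_3 = 0.058685·0.3941 + 0.018092·12.0202 = 0.2406  (Xerox)
Σw_i=1.0000  μᵀw=0.1190
σ²=wᵀΣw=λ₁·μ_p+λ₂ = 0.058685·0.119 + 0.018092 = 0.025075 ≈ 0.0251

0.2406


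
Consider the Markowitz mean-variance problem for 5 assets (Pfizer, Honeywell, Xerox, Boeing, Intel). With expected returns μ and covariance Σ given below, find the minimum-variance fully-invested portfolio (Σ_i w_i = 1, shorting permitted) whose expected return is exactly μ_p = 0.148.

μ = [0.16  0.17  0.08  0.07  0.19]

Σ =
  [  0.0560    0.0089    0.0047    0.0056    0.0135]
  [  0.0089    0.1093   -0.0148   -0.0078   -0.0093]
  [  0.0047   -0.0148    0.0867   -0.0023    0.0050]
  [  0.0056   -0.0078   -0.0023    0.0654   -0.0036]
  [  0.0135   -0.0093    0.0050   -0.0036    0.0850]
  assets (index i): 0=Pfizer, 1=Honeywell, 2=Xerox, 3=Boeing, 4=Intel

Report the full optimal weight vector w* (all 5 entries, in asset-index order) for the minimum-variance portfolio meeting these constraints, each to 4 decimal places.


0.2344  0.2284  0.1191  0.1441  0.2739

x=Σ⁻¹μ = [1.8368  1.8207  1.0449  1.2845  2.1357]
y=Σ⁻¹𝟙 = [10.3910  12.2227  12.8483  16.9386  11.4133]
a=μᵀx=1.182686  b=𝟙ᵀx=8.122513  c=𝟙ᵀy=63.813942  D=ac−b²=9.496647
λ₁=(c·0.148−b)/D = (63.813942·0.148−8.122513)/9.496647 = 0.139202
λ₂=(a−b·0.148)/D = (1.182686−8.122513·0.148)/9.496647 = -0.002048
w* = 0.139202·x + -0.002048·y:
  w_0 = 0.139202·1.8368 + -0.002048·10.3910 = 0.2344  (Pfizer)
  w_1 = 0.139202·1.8207 + -0.002048·12.2227 = 0.2284  (Honeywell)
  w_2 = 0.139202·1.0449 + -0.002048·12.8483 = 0.1191  (Xerox)
  w_3 = 0.139202·1.2845 + -0.002048·16.9386 = 0.1441  (Boeing)
  w_4 = 0.139202·2.1357 + -0.002048·11.4133 = 0.2739  (Intel)
Σw_i=1.0000  μᵀw=0.1480
σ²=wᵀΣw=λ₁·μ_p+λ₂ = 0.139202·0.148 + -0.002048 = 0.018554 ≈ 0.0186


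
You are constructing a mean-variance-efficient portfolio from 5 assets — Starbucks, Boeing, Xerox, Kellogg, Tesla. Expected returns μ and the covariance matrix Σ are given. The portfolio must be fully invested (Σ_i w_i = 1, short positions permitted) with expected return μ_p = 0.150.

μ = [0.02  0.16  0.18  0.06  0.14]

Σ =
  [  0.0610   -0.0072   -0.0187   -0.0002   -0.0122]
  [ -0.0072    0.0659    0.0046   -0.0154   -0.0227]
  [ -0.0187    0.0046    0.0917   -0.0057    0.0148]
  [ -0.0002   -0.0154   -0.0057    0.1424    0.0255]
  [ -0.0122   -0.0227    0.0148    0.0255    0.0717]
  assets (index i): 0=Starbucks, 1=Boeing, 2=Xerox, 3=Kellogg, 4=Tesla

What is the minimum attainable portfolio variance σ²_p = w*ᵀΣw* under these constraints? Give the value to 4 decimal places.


p=Σ⁻¹μ = [1.8655  3.6054  1.7117  0.3575  2.9310]
q=Σ⁻¹𝟙 = [27.6919  26.5418  12.0212  6.4201  22.2973]
a=μᵀp=1.354071  b=𝟙ᵀp=10.471153  c=𝟙ᵀq=94.972211  D=ac−b²=18.954079
λ₁=(c·0.150−b)/D = (94.972211·0.150−10.471153)/18.954079 = 0.199149
λ₂=(a−b·0.150)/D = (1.354071−10.471153·0.150)/18.954079 = -0.011428
w* = 0.199149·p + -0.011428·q:
  w_0 = 0.199149·1.8655 + -0.011428·27.6919 = 0.0551  (Starbucks)
  w_1 = 0.199149·3.6054 + -0.011428·26.5418 = 0.4147  (Boeing)
  w_2 = 0.199149·1.7117 + -0.011428·12.0212 = 0.2035  (Xerox)
  w_3 = 0.199149·0.3575 + -0.011428·6.4201 = -0.0022  (Kellogg)
  w_4 = 0.199149·2.9310 + -0.011428·22.2973 = 0.3289  (Tesla)
Σw_i=1.0000  μᵀw=0.1500
σ²=wᵀΣw=λ₁·μ_p+λ₂ = 0.199149·0.150 + -0.011428 = 0.018445 ≈ 0.0184

0.0184


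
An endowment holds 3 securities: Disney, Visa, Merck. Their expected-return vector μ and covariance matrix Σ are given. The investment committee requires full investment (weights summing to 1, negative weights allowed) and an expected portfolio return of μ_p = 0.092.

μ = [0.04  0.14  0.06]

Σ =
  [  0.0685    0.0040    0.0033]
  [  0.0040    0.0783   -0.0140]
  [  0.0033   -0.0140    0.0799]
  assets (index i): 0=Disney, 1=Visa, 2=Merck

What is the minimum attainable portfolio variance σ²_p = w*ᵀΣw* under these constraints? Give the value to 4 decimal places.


u=Σ⁻¹μ = [0.4177  1.9592  1.0770]
v=Σ⁻¹𝟙 = [13.0386  14.7076  14.5542]
a=μᵀu=0.355616  b=𝟙ᵀu=3.453856  c=𝟙ᵀv=42.300323  D=ac−b²=3.113560
λ₁=(c·0.092−b)/D = (42.300323·0.092−3.453856)/3.113560 = 0.140602
λ₂=(a−b·0.092)/D = (0.355616−3.453856·0.092)/3.113560 = 0.012160
w* = 0.140602·u + 0.012160·v:
  w_0 = 0.140602·0.4177 + 0.012160·13.0386 = 0.2173  (Disney)
  w_1 = 0.140602·1.9592 + 0.012160·14.7076 = 0.4543  (Visa)
  w_2 = 0.140602·1.0770 + 0.012160·14.5542 = 0.3284  (Merck)
Σw_i=1.0000  μᵀw=0.0920
σ²=wᵀΣw=λ₁·μ_p+λ₂ = 0.140602·0.092 + 0.012160 = 0.025096 ≈ 0.0251

0.0251


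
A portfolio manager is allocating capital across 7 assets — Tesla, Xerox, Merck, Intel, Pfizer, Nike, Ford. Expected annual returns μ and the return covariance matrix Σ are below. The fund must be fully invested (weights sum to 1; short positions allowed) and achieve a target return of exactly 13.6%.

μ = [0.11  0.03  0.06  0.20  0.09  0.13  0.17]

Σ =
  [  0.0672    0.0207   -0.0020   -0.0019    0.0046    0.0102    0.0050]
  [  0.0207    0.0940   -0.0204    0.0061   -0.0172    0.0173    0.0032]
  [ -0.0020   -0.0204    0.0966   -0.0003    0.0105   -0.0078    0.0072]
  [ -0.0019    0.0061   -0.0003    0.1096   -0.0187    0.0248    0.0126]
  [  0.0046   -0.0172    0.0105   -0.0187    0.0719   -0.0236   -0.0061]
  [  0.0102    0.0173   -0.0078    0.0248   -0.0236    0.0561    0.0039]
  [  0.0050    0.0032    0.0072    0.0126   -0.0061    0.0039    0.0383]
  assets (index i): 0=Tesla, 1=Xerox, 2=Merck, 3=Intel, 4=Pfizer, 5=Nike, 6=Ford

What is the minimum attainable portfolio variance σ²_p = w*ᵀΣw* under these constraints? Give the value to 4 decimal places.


0.0116

p=Σ⁻¹μ = [0.8224  0.0023  0.2539  1.2672  2.6470  2.4751  4.0360]
q=Σ⁻¹𝟙 = [5.2253  11.2277  10.1594  5.4627  25.1445  21.4167  22.6064]
a=μᵀp=1.605329  b=𝟙ᵀp=11.503982  c=𝟙ᵀq=101.242722  D=ac−b²=30.186287
λ₁=(c·0.136−b)/D = (101.242722·0.136−11.503982)/30.186287 = 0.075035
λ₂=(a−b·0.136)/D = (1.605329−11.503982·0.136)/30.186287 = 0.001351
w* = 0.075035·p + 0.001351·q:
  w_0 = 0.075035·0.8224 + 0.001351·5.2253 = 0.0688  (Tesla)
  w_1 = 0.075035·0.0023 + 0.001351·11.2277 = 0.0153  (Xerox)
  w_2 = 0.075035·0.2539 + 0.001351·10.1594 = 0.0328  (Merck)
  w_3 = 0.075035·1.2672 + 0.001351·5.4627 = 0.1025  (Intel)
  w_4 = 0.075035·2.6470 + 0.001351·25.1445 = 0.2326  (Pfizer)
  w_5 = 0.075035·2.4751 + 0.001351·21.4167 = 0.2147  (Nike)
  w_6 = 0.075035·4.0360 + 0.001351·22.6064 = 0.3334  (Ford)
Σw_i=1.0000  μᵀw=0.1360
σ²=wᵀΣw=λ₁·μ_p+λ₂ = 0.075035·0.136 + 0.001351 = 0.011556 ≈ 0.0116


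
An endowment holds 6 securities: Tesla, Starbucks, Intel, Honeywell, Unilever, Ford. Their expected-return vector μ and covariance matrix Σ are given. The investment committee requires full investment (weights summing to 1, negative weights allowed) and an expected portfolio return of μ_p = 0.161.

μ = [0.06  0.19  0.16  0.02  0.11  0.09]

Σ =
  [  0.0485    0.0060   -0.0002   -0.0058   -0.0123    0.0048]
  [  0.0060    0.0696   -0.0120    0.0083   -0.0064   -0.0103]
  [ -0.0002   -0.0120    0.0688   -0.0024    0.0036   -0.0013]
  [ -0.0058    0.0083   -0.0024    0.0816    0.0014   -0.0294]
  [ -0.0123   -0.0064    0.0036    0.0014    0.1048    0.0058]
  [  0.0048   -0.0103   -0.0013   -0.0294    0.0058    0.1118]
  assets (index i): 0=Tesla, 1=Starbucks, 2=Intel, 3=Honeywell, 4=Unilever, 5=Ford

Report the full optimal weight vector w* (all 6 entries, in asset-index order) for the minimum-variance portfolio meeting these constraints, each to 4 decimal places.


0.0348  0.4298  0.3478  -0.0330  0.1208  0.0998

u=Σ⁻¹μ = [1.0808  3.3631  2.8899  0.4622  1.2122  1.1607]
v=Σ⁻¹𝟙 = [22.3100  16.5168  17.7416  17.4182  11.5690  13.6949]
a=μᵀu=1.413272  b=𝟙ᵀu=10.168946  c=𝟙ᵀv=99.250540  D=ac−b²=36.860587
λ₁=(c·0.161−b)/D = (99.250540·0.161−10.168946)/36.860587 = 0.157632
λ₂=(a−b·0.161)/D = (1.413272−10.168946·0.161)/36.860587 = -0.006075
w* = 0.157632·u + -0.006075·v:
  w_0 = 0.157632·1.0808 + -0.006075·22.3100 = 0.0348  (Tesla)
  w_1 = 0.157632·3.3631 + -0.006075·16.5168 = 0.4298  (Starbucks)
  w_2 = 0.157632·2.8899 + -0.006075·17.7416 = 0.3478  (Intel)
  w_3 = 0.157632·0.4622 + -0.006075·17.4182 = -0.0330  (Honeywell)
  w_4 = 0.157632·1.2122 + -0.006075·11.5690 = 0.1208  (Unilever)
  w_5 = 0.157632·1.1607 + -0.006075·13.6949 = 0.0998  (Ford)
Σw_i=1.0000  μᵀw=0.1610
σ²=wᵀΣw=λ₁·μ_p+λ₂ = 0.157632·0.161 + -0.006075 = 0.019304 ≈ 0.0193


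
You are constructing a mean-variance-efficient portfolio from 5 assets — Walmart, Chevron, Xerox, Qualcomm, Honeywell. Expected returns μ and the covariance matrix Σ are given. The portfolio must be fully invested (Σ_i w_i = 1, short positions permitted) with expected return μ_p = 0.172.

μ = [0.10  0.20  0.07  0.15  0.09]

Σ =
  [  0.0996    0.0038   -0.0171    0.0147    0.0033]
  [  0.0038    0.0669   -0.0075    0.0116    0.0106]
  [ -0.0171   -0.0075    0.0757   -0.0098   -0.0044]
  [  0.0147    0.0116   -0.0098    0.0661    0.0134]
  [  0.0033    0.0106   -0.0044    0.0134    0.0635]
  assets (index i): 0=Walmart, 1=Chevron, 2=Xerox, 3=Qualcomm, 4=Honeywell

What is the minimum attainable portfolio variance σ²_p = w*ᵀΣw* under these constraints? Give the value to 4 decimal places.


0.0330

x=Σ⁻¹μ = [0.9121  2.7228  1.6594  1.6984  0.6720]
y=Σ⁻¹𝟙 = [10.8174  12.6643  19.0183  10.8679  12.0962]
a=μᵀx=1.067171  b=𝟙ᵀx=7.664738  c=𝟙ᵀy=65.464227  D=ac−b²=11.113350
λ₁=(c·0.172−b)/D = (65.464227·0.172−7.664738)/11.113350 = 0.323495
λ₂=(a−b·0.172)/D = (1.067171−7.664738·0.172)/11.113350 = -0.022600
w* = 0.323495·x + -0.022600·y:
  w_0 = 0.323495·0.9121 + -0.022600·10.8174 = 0.0506  (Walmart)
  w_1 = 0.323495·2.7228 + -0.022600·12.6643 = 0.5946  (Chevron)
  w_2 = 0.323495·1.6594 + -0.022600·19.0183 = 0.1070  (Xerox)
  w_3 = 0.323495·1.6984 + -0.022600·10.8679 = 0.3038  (Qualcomm)
  w_4 = 0.323495·0.6720 + -0.022600·12.0962 = -0.0560  (Honeywell)
Σw_i=1.0000  μᵀw=0.1720
σ²=wᵀΣw=λ₁·μ_p+λ₂ = 0.323495·0.172 + -0.022600 = 0.033041 ≈ 0.0330


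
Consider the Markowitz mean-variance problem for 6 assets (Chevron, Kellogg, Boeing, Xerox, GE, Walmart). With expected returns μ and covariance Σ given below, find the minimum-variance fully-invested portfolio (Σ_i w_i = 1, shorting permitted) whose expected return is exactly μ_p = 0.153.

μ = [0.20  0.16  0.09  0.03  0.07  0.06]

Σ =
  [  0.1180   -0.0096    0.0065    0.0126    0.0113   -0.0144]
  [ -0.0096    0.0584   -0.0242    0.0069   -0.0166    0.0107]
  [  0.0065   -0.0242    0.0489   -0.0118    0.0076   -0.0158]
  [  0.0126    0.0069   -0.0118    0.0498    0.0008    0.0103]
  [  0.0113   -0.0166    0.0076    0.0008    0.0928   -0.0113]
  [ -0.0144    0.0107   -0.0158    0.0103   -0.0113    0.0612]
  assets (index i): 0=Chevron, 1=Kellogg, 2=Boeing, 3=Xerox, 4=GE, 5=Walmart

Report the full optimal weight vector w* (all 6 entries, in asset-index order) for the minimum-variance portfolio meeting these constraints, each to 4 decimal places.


0.2356  0.4592  0.2916  -0.1556  0.0680  0.1012

p=Σ⁻¹μ = [1.9600  4.9026  4.4563  0.0577  1.2657  1.9589]
q=Σ⁻¹𝟙 = [8.2103  35.5780  46.8904  19.0352  15.0253  23.7277]
a=μᵀp=1.785344  b=𝟙ᵀp=14.601168  c=𝟙ᵀq=148.466957  D=ac−b²=51.870472
λ₁=(c·0.153−b)/D = (148.466957·0.153−14.601168)/51.870472 = 0.156433
λ₂=(a−b·0.153)/D = (1.785344−14.601168·0.153)/51.870472 = -0.008649
w* = 0.156433·p + -0.008649·q:
  w_0 = 0.156433·1.9600 + -0.008649·8.2103 = 0.2356  (Chevron)
  w_1 = 0.156433·4.9026 + -0.008649·35.5780 = 0.4592  (Kellogg)
  w_2 = 0.156433·4.4563 + -0.008649·46.8904 = 0.2916  (Boeing)
  w_3 = 0.156433·0.0577 + -0.008649·19.0352 = -0.1556  (Xerox)
  w_4 = 0.156433·1.2657 + -0.008649·15.0253 = 0.0680  (GE)
  w_5 = 0.156433·1.9589 + -0.008649·23.7277 = 0.1012  (Walmart)
Σw_i=1.0000  μᵀw=0.1530
σ²=wᵀΣw=λ₁·μ_p+λ₂ = 0.156433·0.153 + -0.008649 = 0.015285 ≈ 0.0153


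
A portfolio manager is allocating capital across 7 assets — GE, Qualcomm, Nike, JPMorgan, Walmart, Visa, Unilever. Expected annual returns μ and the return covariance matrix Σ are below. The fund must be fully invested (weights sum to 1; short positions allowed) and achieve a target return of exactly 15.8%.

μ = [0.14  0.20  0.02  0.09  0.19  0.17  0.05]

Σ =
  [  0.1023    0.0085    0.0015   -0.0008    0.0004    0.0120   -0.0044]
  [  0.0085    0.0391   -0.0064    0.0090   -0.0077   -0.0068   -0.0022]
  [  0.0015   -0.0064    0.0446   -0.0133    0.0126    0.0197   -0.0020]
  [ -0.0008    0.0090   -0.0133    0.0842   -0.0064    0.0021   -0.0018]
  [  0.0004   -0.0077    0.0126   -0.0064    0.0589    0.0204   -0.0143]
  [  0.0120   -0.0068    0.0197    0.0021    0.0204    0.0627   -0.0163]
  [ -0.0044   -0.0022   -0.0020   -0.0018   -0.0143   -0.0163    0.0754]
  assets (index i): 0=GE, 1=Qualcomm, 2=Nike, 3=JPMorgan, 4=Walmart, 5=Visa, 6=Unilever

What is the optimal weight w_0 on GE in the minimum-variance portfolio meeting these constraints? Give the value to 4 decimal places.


u=Σ⁻¹μ = [0.6298  6.0840  -0.7401  0.5738  3.8019  2.7982  2.1974]
v=Σ⁻¹𝟙 = [6.6355  31.3294  21.8253  13.7358  19.5920  9.9309  21.3334]
a=μᵀu=2.649731  b=𝟙ᵀu=15.344980  c=𝟙ᵀv=124.382293  D=ac−b²=94.111253
λ₁=(c·0.158−b)/D = (124.382293·0.158−15.344980)/94.111253 = 0.045769
λ₂=(a−b·0.158)/D = (2.649731−15.344980·0.158)/94.111253 = 0.002393
w* = 0.045769·u + 0.002393·v:
  w_0 = 0.045769·0.6298 + 0.002393·6.6355 = 0.0447  (GE)
  w_1 = 0.045769·6.0840 + 0.002393·31.3294 = 0.3534  (Qualcomm)
  w_2 = 0.045769·-0.7401 + 0.002393·21.8253 = 0.0184  (Nike)
  w_3 = 0.045769·0.5738 + 0.002393·13.7358 = 0.0591  (JPMorgan)
  w_4 = 0.045769·3.8019 + 0.002393·19.5920 = 0.2209  (Walmart)
  w_5 = 0.045769·2.7982 + 0.002393·9.9309 = 0.1518  (Visa)
  w_6 = 0.045769·2.1974 + 0.002393·21.3334 = 0.1516  (Unilever)
Σw_i=1.0000  μᵀw=0.1580
σ²=wᵀΣw=λ₁·μ_p+λ₂ = 0.045769·0.158 + 0.002393 = 0.009625 ≈ 0.0096

0.0447


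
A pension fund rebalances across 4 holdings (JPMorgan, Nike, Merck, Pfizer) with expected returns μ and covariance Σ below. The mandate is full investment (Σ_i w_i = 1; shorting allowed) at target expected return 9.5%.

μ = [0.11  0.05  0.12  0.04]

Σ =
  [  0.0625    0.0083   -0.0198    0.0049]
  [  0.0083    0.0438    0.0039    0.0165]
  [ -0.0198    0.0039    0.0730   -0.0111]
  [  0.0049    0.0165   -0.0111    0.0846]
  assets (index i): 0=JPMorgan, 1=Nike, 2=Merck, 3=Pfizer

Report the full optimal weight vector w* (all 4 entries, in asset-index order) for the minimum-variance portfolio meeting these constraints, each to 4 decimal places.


p=Σ⁻¹μ = [2.4356  0.2430  2.3822  0.5969]
q=Σ⁻¹𝟙 = [19.7220  13.2824  19.9664  10.7072]
a=μᵀp=0.589814  b=𝟙ᵀp=5.657790  c=𝟙ᵀq=63.677962  D=ac−b²=5.547566
λ₁=(c·0.095−b)/D = (63.677962·0.095−5.657790)/5.547566 = 0.070592
λ₂=(a−b·0.095)/D = (0.589814−5.657790·0.095)/5.547566 = 0.009432
w* = 0.070592·p + 0.009432·q:
  w_0 = 0.070592·2.4356 + 0.009432·19.7220 = 0.3580  (JPMorgan)
  w_1 = 0.070592·0.2430 + 0.009432·13.2824 = 0.1424  (Nike)
  w_2 = 0.070592·2.3822 + 0.009432·19.9664 = 0.3565  (Merck)
  w_3 = 0.070592·0.5969 + 0.009432·10.7072 = 0.1431  (Pfizer)
Σw_i=1.0000  μᵀw=0.0950
σ²=wᵀΣw=λ₁·μ_p+λ₂ = 0.070592·0.095 + 0.009432 = 0.016138 ≈ 0.0161

0.3580  0.1424  0.3565  0.1431


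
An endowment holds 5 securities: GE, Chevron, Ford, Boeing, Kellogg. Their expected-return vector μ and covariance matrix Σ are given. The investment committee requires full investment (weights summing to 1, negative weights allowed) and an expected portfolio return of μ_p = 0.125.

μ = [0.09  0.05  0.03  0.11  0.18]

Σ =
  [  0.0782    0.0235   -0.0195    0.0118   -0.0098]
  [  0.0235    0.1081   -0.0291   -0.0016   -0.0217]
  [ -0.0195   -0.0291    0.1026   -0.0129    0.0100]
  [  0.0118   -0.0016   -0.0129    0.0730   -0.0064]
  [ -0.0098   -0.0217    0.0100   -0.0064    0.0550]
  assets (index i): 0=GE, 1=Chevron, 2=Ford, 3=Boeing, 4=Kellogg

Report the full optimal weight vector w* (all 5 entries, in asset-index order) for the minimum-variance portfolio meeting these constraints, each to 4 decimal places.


g=Σ⁻¹μ = [1.1885  1.2343  0.7021  1.8214  4.0558]
h=Σ⁻¹𝟙 = [12.6122  16.3865  16.4279  17.1935  25.9081]
a=μᵀg=1.120134  b=𝟙ᵀg=9.002009  c=𝟙ᵀh=88.528227  D=ac−b²=18.127319
λ₁=(c·0.125−b)/D = (88.528227·0.125−9.002009)/18.127319 = 0.113862
λ₂=(a−b·0.125)/D = (1.120134−9.002009·0.125)/18.127319 = -0.000282
w* = 0.113862·g + -0.000282·h:
  w_0 = 0.113862·1.1885 + -0.000282·12.6122 = 0.1318  (GE)
  w_1 = 0.113862·1.2343 + -0.000282·16.3865 = 0.1359  (Chevron)
  w_2 = 0.113862·0.7021 + -0.000282·16.4279 = 0.0753  (Ford)
  w_3 = 0.113862·1.8214 + -0.000282·17.1935 = 0.2025  (Boeing)
  w_4 = 0.113862·4.0558 + -0.000282·25.9081 = 0.4545  (Kellogg)
Σw_i=1.0000  μᵀw=0.1250
σ²=wᵀΣw=λ₁·μ_p+λ₂ = 0.113862·0.125 + -0.000282 = 0.013951 ≈ 0.0140

0.1318  0.1359  0.0753  0.2025  0.4545


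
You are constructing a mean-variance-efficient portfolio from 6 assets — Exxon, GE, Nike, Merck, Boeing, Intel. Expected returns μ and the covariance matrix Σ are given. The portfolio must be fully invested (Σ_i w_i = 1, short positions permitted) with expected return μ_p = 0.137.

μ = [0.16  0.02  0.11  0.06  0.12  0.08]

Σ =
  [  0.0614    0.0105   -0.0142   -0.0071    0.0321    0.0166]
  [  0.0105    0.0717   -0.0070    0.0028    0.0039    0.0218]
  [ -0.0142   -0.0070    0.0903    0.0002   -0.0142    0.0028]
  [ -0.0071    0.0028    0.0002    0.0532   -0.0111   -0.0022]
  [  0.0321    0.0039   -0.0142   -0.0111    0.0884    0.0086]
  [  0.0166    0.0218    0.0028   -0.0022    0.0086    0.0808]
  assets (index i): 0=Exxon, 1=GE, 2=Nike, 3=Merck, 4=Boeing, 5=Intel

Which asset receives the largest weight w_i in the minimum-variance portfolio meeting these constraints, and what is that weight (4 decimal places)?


Exxon (0.5109)

u=Σ⁻¹μ = [2.6900  -0.1714  1.7449  1.6808  0.8427  0.3793]
v=Σ⁻¹𝟙 = [13.5651  10.2589  15.4533  22.4755  10.6778  5.7614]
a=μᵀu=0.851222  b=𝟙ᵀu=7.166237  c=𝟙ᵀv=78.192045  D=ac−b²=15.203866
λ₁=(c·0.137−b)/D = (78.192045·0.137−7.166237)/15.203866 = 0.233235
λ₂=(a−b·0.137)/D = (0.851222−7.166237·0.137)/15.203866 = -0.008587
w* = 0.233235·u + -0.008587·v:
  w_0 = 0.233235·2.6900 + -0.008587·13.5651 = 0.5109  (Exxon)
  w_1 = 0.233235·-0.1714 + -0.008587·10.2589 = -0.1281  (GE)
  w_2 = 0.233235·1.7449 + -0.008587·15.4533 = 0.2743  (Nike)
  w_3 = 0.233235·1.6808 + -0.008587·22.4755 = 0.1990  (Merck)
  w_4 = 0.233235·0.8427 + -0.008587·10.6778 = 0.1049  (Boeing)
  w_5 = 0.233235·0.3793 + -0.008587·5.7614 = 0.0390  (Intel)
Σw_i=1.0000  μᵀw=0.1370
σ²=wᵀΣw=λ₁·μ_p+λ₂ = 0.233235·0.137 + -0.008587 = 0.023366 ≈ 0.0234


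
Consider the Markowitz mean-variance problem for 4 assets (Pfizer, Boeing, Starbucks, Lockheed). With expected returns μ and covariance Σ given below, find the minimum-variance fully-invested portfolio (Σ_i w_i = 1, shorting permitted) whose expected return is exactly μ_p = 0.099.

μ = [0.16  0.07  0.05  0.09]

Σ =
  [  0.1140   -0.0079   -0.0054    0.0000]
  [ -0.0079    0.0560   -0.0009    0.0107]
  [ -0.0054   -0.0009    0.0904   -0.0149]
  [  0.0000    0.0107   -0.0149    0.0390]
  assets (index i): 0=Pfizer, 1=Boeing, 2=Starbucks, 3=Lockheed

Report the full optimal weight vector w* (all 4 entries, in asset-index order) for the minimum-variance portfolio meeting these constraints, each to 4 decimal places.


p=Σ⁻¹μ = [1.5240  1.0173  1.0551  2.4317]
q=Σ⁻¹𝟙 = [10.5391  14.2554  16.4509  28.0150]
a=μᵀp=0.586653  b=𝟙ᵀp=6.028028  c=𝟙ᵀq=69.260444  D=ac−b²=4.294704
λ₁=(c·0.099−b)/D = (69.260444·0.099−6.028028)/4.294704 = 0.192972
λ₂=(a−b·0.099)/D = (0.586653−6.028028·0.099)/4.294704 = -0.002357
w* = 0.192972·p + -0.002357·q:
  w_0 = 0.192972·1.5240 + -0.002357·10.5391 = 0.2692  (Pfizer)
  w_1 = 0.192972·1.0173 + -0.002357·14.2554 = 0.1627  (Boeing)
  w_2 = 0.192972·1.0551 + -0.002357·16.4509 = 0.1648  (Starbucks)
  w_3 = 0.192972·2.4317 + -0.002357·28.0150 = 0.4032  (Lockheed)
Σw_i=1.0000  μᵀw=0.0990
σ²=wᵀΣw=λ₁·μ_p+λ₂ = 0.192972·0.099 + -0.002357 = 0.016747 ≈ 0.0167

0.2692  0.1627  0.1648  0.4032


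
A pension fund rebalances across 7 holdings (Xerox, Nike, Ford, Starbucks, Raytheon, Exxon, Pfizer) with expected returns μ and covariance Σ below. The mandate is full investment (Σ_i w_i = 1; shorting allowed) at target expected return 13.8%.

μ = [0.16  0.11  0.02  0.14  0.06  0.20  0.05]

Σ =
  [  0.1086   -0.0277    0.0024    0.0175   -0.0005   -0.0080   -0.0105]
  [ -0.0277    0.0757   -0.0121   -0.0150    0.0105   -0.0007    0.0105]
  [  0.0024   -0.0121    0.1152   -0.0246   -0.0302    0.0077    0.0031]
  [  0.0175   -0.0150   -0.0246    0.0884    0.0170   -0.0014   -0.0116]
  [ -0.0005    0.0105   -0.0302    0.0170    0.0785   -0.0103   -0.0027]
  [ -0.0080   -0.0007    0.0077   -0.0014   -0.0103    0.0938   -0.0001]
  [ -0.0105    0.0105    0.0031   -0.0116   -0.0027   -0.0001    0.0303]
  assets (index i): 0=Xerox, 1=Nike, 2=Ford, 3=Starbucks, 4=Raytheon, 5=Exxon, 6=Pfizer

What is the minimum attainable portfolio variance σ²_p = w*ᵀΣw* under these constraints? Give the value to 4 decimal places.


0.0131

p=Σ⁻¹μ = [2.1410  2.3492  0.7653  1.9757  0.7228  2.3808  2.3284]
q=Σ⁻¹𝟙 = [15.1695  17.4677  16.3185  18.0689  15.8819  12.8007  38.9123]
a=μᵀp=1.528834  b=𝟙ᵀp=12.663255  c=𝟙ᵀq=134.619523  D=ac−b²=45.452871
λ₁=(c·0.138−b)/D = (134.619523·0.138−12.663255)/45.452871 = 0.130118
λ₂=(a−b·0.138)/D = (1.528834−12.663255·0.138)/45.452871 = -0.004811
w* = 0.130118·p + -0.004811·q:
  w_0 = 0.130118·2.1410 + -0.004811·15.1695 = 0.2056  (Xerox)
  w_1 = 0.130118·2.3492 + -0.004811·17.4677 = 0.2216  (Nike)
  w_2 = 0.130118·0.7653 + -0.004811·16.3185 = 0.0211  (Ford)
  w_3 = 0.130118·1.9757 + -0.004811·18.0689 = 0.1701  (Starbucks)
  w_4 = 0.130118·0.7228 + -0.004811·15.8819 = 0.0176  (Raytheon)
  w_5 = 0.130118·2.3808 + -0.004811·12.8007 = 0.2482  (Exxon)
  w_6 = 0.130118·2.3284 + -0.004811·38.9123 = 0.1157  (Pfizer)
Σw_i=1.0000  μᵀw=0.1380
σ²=wᵀΣw=λ₁·μ_p+λ₂ = 0.130118·0.138 + -0.004811 = 0.013145 ≈ 0.0131


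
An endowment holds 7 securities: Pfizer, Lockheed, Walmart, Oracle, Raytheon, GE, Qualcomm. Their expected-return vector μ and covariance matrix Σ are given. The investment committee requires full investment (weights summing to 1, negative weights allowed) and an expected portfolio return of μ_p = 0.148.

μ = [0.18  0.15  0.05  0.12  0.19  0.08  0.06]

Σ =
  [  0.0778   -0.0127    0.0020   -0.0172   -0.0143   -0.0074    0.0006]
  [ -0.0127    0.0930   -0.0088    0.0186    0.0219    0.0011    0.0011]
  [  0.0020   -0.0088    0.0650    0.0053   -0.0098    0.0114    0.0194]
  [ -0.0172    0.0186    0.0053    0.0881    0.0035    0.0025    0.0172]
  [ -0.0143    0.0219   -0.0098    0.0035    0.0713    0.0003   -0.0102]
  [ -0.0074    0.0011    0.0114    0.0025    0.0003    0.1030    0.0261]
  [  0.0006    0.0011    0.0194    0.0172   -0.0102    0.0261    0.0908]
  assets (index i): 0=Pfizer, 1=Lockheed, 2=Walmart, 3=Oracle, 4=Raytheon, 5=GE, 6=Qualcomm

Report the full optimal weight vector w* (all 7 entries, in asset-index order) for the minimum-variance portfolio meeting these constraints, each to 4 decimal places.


u=Σ⁻¹μ = [3.4590  1.1222  0.9414  1.5496  3.0993  0.7995  0.2480]
v=Σ⁻¹𝟙 = [20.1592  8.4454  14.7464  10.6441  17.7141  7.7644  5.3688]
a=μᵀu=1.691682  b=𝟙ᵀu=11.219047  c=𝟙ᵀv=84.842462  D=ac−b²=17.659407
λ₁=(c·0.148−b)/D = (84.842462·0.148−11.219047)/17.659407 = 0.075746
λ₂=(a−b·0.148)/D = (1.691682−11.219047·0.148)/17.659407 = 0.001770
w* = 0.075746·u + 0.001770·v:
  w_0 = 0.075746·3.4590 + 0.001770·20.1592 = 0.2977  (Pfizer)
  w_1 = 0.075746·1.1222 + 0.001770·8.4454 = 0.1000  (Lockheed)
  w_2 = 0.075746·0.9414 + 0.001770·14.7464 = 0.0974  (Walmart)
  w_3 = 0.075746·1.5496 + 0.001770·10.6441 = 0.1362  (Oracle)
  w_4 = 0.075746·3.0993 + 0.001770·17.7141 = 0.2661  (Raytheon)
  w_5 = 0.075746·0.7995 + 0.001770·7.7644 = 0.0743  (GE)
  w_6 = 0.075746·0.2480 + 0.001770·5.3688 = 0.0283  (Qualcomm)
Σw_i=1.0000  μᵀw=0.1480
σ²=wᵀΣw=λ₁·μ_p+λ₂ = 0.075746·0.148 + 0.001770 = 0.012981 ≈ 0.0130

0.2977  0.1000  0.0974  0.1362  0.2661  0.0743  0.0283


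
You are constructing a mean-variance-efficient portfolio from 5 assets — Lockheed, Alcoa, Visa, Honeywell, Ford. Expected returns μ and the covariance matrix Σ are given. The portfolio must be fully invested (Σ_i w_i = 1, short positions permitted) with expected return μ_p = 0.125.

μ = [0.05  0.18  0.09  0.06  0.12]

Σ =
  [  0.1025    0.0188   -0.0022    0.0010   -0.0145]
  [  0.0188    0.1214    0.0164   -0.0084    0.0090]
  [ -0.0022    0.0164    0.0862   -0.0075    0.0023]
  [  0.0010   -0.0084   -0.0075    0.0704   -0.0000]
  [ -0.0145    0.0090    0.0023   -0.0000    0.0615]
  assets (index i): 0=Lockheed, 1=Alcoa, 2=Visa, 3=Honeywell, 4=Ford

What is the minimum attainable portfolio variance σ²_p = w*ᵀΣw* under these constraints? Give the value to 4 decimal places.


0.0271

p=Σ⁻¹μ = [0.5365  1.2186  0.8703  1.0828  1.8668]
q=Σ⁻¹𝟙 = [11.5375  4.6136  11.9211  15.8612  17.8594]
a=μᵀp=0.613484  b=𝟙ᵀp=5.575016  c=𝟙ᵀq=61.792730  D=ac−b²=6.828055
λ₁=(c·0.125−b)/D = (61.792730·0.125−5.575016)/6.828055 = 0.314742
λ₂=(a−b·0.125)/D = (0.613484−5.575016·0.125)/6.828055 = -0.012213
w* = 0.314742·p + -0.012213·q:
  w_0 = 0.314742·0.5365 + -0.012213·11.5375 = 0.0280  (Lockheed)
  w_1 = 0.314742·1.2186 + -0.012213·4.6136 = 0.3272  (Alcoa)
  w_2 = 0.314742·0.8703 + -0.012213·11.9211 = 0.1283  (Visa)
  w_3 = 0.314742·1.0828 + -0.012213·15.8612 = 0.1471  (Honeywell)
  w_4 = 0.314742·1.8668 + -0.012213·17.8594 = 0.3695  (Ford)
Σw_i=1.0000  μᵀw=0.1250
σ²=wᵀΣw=λ₁·μ_p+λ₂ = 0.314742·0.125 + -0.012213 = 0.027129 ≈ 0.0271
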